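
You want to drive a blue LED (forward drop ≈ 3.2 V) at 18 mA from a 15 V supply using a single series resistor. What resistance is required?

R ≈ 0.66 kΩ

The resistor drops V_S − V_D = 15 − 3.2 = 11.8 V at 18 mA.
R = 11.8 V / 18 mA = 0.656 kΩ.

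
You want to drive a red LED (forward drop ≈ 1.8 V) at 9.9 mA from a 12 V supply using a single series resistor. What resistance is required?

R ≈ 1 kΩ

The resistor drops V_S − V_D = 12 − 1.8 = 10.2 V at 9.9 mA.
R = 10.2 V / 9.9 mA = 1.03 kΩ.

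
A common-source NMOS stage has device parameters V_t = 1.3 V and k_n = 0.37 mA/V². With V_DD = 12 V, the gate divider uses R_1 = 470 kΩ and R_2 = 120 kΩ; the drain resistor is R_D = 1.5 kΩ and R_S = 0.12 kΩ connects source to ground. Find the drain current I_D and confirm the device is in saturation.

I_D ≈ 0.23 mA

V_G = V_DD·R_2/(R_1+R_2) = 12×120/590 = 2.44 V.
Assume saturation: I_D = (k_n/2)(V_GS − V_t)² with V_GS = V_G − I_D·R_S = 2.44 − 0.12·I_D.
Substituting gives 0.00266·I_D² − 1.05·I_D + 0.241 = 0, with roots I_D = 0.229 or 394 mA.
The root I_D = 394 mA gives V_GS = -44.9 V ≤ V_t, so take I_D = 0.229 mA.
Then V_GS = 2.41 V and V_DS = V_DD − I_D(R_D+R_S) = 12 − 0.229×1.62 = 11.6 V.
Saturation requires V_DS ≥ V_GS − V_t = 1.11 V; 11.6 ≥ 1.11 ✓.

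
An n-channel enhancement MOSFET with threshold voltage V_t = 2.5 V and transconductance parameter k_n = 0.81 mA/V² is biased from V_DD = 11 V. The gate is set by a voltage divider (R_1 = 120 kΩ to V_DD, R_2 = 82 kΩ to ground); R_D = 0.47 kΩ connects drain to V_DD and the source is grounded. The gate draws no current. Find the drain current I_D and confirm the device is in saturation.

I_D ≈ 1.6 mA

V_G = V_DD·R_2/(R_1+R_2) = 11×82/202 = 4.47 V. With the source grounded, V_GS = V_G = 4.47 V.
Assume saturation: I_D = (k_n/2)(V_GS − V_t)² = (0.81/2)×(4.47 − 2.5)² = 0.405×1.97² = 1.56 mA.
V_DS = V_DD − I_D·R_D = 11 − 1.56×0.47 = 10.3 V.
Saturation requires V_DS ≥ V_GS − V_t = 1.97 V; 10.3 ≥ 1.97 ✓.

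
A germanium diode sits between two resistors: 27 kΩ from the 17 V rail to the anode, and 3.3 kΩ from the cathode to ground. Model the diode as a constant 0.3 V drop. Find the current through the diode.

I ≈ 0.55 mA

The two resistors are in series with the diode, so KVL gives 17 = I·27 + 0.3 + I·3.3.
I = (17 − 0.3) / (27 + 3.3) kΩ = 16.7 / 30.3 = 0.551 mA.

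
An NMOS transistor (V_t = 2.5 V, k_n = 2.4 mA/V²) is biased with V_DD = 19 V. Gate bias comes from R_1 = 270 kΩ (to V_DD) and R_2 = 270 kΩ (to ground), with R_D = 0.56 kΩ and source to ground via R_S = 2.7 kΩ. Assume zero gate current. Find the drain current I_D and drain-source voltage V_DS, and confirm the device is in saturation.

V_G = V_DD·R_2/(R_1+R_2) = 19×270/540 = 9.5 V.
Assume saturation: I_D = (k_n/2)(V_GS − V_t)² with V_GS = V_G − I_D·R_S = 9.5 − 2.7·I_D.
Substituting gives 8.75·I_D² − 46.4·I_D + 58.8 = 0, with roots I_D = 2.1 or 3.2 mA.
The root I_D = 3.2 mA gives V_GS = 0.868 V ≤ V_t, so take I_D = 2.1 mA.
Then V_GS = 3.82 V and V_DS = V_DD − I_D(R_D+R_S) = 19 − 2.1×3.26 = 12.1 V.
Saturation requires V_DS ≥ V_GS − V_t = 1.32 V; 12.1 ≥ 1.32 ✓.

I_D ≈ 2.1 mA, V_DS ≈ 12 V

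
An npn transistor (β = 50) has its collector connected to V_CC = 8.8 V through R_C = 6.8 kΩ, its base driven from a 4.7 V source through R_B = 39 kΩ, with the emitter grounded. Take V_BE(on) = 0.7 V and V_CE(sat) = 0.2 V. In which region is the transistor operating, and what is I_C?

saturation; I_C ≈ 1.3 mA

Assume active: I_B = (4.7 − 0.7)/39 = 0.103 mA, giving I_C = β·I_B = 5.13 mA.
But then V_CE = 8.8 − 5.13×6.8 = -26.1 V < V_CE(sat) = 0.2 V — impossible in the active region.
So the transistor is saturated. With V_CE = 0.2 V, I_C = (V_CC − 0.2)/R_C = 8.6/6.8 = 1.26 mA.
Check: β·I_B = 5.13 mA > I_C = 1.26 mA, confirming saturation.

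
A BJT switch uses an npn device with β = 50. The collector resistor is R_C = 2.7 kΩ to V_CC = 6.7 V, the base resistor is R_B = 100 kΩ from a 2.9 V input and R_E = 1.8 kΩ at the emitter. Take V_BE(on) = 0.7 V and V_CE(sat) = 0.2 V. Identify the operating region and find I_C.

active; I_C ≈ 0.57 mA

Assume active. Base-emitter loop: I_B = (V_BB − V_BE)/(R_B + (β+1)R_E) = (2.9 − 0.7)/(100 + 51×1.8) = 0.0115 mA.
I_C = β·I_B = 50×0.0115 = 0.574 mA.
V_CE = V_CC − I_C·R_C − I_E·R_E = 6.7 − 0.574×2.7 − 0.585×1.8 = 4.1 V > V_CE(sat), so the active-region assumption holds.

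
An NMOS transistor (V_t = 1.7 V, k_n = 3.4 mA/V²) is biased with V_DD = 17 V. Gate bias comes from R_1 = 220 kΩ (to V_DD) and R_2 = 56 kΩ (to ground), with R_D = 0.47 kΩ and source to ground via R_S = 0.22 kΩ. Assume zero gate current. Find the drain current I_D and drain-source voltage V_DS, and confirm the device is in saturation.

I_D ≈ 2.5 mA, V_DS ≈ 15 V

V_G = V_DD·R_2/(R_1+R_2) = 17×56/276 = 3.45 V.
Assume saturation: I_D = (k_n/2)(V_GS − V_t)² with V_GS = V_G − I_D·R_S = 3.45 − 0.22·I_D.
Substituting gives 0.0823·I_D² − 2.31·I_D + 5.2 = 0, with roots I_D = 2.47 or 25.6 mA.
The root I_D = 25.6 mA gives V_GS = -2.18 V ≤ V_t, so take I_D = 2.47 mA.
Then V_GS = 2.91 V and V_DS = V_DD − I_D(R_D+R_S) = 17 − 2.47×0.69 = 15.3 V.
Saturation requires V_DS ≥ V_GS − V_t = 1.21 V; 15.3 ≥ 1.21 ✓.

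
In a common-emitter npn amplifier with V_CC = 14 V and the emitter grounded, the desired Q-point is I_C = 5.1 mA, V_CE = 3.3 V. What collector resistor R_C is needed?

R_C ≈ 2.1 kΩ

Collector loop: V_CC = I_C·R_C + V_CE.
R_C = (V_CC − V_CE)/I_C = (14 − 3.3)/5.1 = 2.1 kΩ.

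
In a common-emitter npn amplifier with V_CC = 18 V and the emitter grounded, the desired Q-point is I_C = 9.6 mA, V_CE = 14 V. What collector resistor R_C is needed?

R_C ≈ 0.42 kΩ

Collector loop: V_CC = I_C·R_C + V_CE.
R_C = (V_CC − V_CE)/I_C = (18 − 14)/9.6 = 0.417 kΩ.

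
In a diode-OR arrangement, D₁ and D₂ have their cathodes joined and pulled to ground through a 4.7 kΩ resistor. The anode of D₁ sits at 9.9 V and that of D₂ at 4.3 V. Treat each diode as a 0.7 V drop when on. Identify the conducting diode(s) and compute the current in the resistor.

Assume both conduct. Then node N would need to be at both 9.9−0.7 = 9.2 V and 4.3−0.7 = 3.6 V, which is impossible.
Assume only D₁ conducts: V_N = 9.9 − 0.7 = 9.2 V, so I_R = 9.2/4.7 = 1.96 mA.
Check D₂: its anode-to-cathode voltage is 4.3 − 9.2 = -4.9 V < 0.7 V, so it is off. The assumption is consistent.

Only D₁ conducts; I_R ≈ 2 mA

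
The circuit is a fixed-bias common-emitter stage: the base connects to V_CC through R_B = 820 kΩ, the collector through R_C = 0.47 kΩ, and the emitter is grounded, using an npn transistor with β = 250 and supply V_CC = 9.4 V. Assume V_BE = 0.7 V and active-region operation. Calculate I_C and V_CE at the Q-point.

I_C ≈ 2.7 mA, V_CE ≈ 8.2 V

Base loop: V_CC = I_B·R_B + V_BE, so I_B = (9.4 − 0.7)/820 kΩ = 0.0106 mA.
In the active region I_C = β·I_B = 250 × 0.0106 = 2.65 mA.
Collector loop: V_CE = V_CC − I_C·R_C = 9.4 − 2.65×0.47 = 8.15 V.
Since V_CE = 8.15 V > V_CE(sat) ≈ 0.2 V, the transistor is in the active region as assumed.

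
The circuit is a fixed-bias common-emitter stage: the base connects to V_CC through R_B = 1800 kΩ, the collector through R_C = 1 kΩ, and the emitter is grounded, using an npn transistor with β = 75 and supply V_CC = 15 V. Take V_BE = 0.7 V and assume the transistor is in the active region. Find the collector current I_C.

Base loop: V_CC = I_B·R_B + V_BE, so I_B = (15 − 0.7)/1800 kΩ = 0.00794 mA.
In the active region I_C = β·I_B = 75 × 0.00794 = 0.596 mA.
Collector loop: V_CE = V_CC − I_C·R_C = 15 − 0.596×1 = 14.4 V.
Since V_CE = 14.4 V > V_CE(sat) ≈ 0.2 V, the transistor is in the active region as assumed.

I_C ≈ 0.6 mA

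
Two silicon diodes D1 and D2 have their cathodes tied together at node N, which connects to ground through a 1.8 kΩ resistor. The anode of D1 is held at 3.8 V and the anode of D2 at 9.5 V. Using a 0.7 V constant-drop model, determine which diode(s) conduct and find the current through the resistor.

Assume both conduct. Then node N would need to be at both 3.8−0.7 = 3.1 V and 9.5−0.7 = 8.8 V, which is impossible.
Assume only D2 conducts: V_N = 9.5 − 0.7 = 8.8 V, so I_R = 8.8/1.8 = 4.89 mA.
Check D1: its anode-to-cathode voltage is 3.8 − 8.8 = -5 V < 0.7 V, so it is off. The assumption is consistent.

Only D2 conducts; I_R ≈ 4.9 mA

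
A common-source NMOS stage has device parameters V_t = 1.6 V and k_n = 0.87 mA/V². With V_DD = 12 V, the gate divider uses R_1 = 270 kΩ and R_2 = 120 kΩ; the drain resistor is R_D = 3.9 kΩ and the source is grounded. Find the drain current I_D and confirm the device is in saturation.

I_D ≈ 1.9 mA

V_G = V_DD·R_2/(R_1+R_2) = 12×120/390 = 3.69 V. With the source grounded, V_GS = V_G = 3.69 V.
Assume saturation: I_D = (k_n/2)(V_GS − V_t)² = (0.87/2)×(3.69 − 1.6)² = 0.435×2.09² = 1.9 mA.
V_DS = V_DD − I_D·R_D = 12 − 1.9×3.9 = 4.57 V.
Saturation requires V_DS ≥ V_GS − V_t = 2.09 V; 4.57 ≥ 2.09 ✓.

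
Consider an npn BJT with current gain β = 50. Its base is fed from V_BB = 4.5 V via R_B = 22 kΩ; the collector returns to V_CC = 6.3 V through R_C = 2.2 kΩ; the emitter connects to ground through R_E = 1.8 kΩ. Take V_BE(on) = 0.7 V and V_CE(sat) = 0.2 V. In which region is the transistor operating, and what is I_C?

Assume active: I_B = (4.5 − 0.7)/(22 + 51×1.8) = 0.0334 mA, I_C = β·I_B = 1.67 mA.
Then V_CE = 6.3 − 1.67×2.2 − 1.7×1.8 = -0.438 V < 0.2 V — the active assumption fails.
Re-solve with V_CE = 0.2 V. KCL at the emitter: V_E/R_E = (V_BB−0.7−V_E)/R_B + (V_CC−0.2−V_E)/R_C, giving V_E = 2.79 V.
I_C = (V_CC − 0.2 − V_E)/R_C = (6.1 − 2.79)/2.2 = 1.5 mA.
Check: I_B = (3.8 − 2.79)/22 = 0.0459 mA, and β·I_B = 2.29 mA > I_C, confirming saturation.

saturation; I_C ≈ 1.5 mA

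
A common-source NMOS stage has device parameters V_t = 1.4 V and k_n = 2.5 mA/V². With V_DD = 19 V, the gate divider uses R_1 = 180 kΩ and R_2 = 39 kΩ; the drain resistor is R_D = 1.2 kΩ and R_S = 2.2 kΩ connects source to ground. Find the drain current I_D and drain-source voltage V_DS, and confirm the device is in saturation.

V_G = V_DD·R_2/(R_1+R_2) = 19×39/219 = 3.38 V.
Assume saturation: I_D = (k_n/2)(V_GS − V_t)² with V_GS = V_G − I_D·R_S = 3.38 − 2.2·I_D.
Substituting gives 6.05·I_D² − 11.9·I_D + 4.92 = 0, with roots I_D = 0.589 or 1.38 mA.
The root I_D = 1.38 mA gives V_GS = 0.35 V ≤ V_t, so take I_D = 0.589 mA.
Then V_GS = 2.09 V and V_DS = V_DD − I_D(R_D+R_S) = 19 − 0.589×3.4 = 17 V.
Saturation requires V_DS ≥ V_GS − V_t = 0.687 V; 17 ≥ 0.687 ✓.

I_D ≈ 0.59 mA, V_DS ≈ 17 V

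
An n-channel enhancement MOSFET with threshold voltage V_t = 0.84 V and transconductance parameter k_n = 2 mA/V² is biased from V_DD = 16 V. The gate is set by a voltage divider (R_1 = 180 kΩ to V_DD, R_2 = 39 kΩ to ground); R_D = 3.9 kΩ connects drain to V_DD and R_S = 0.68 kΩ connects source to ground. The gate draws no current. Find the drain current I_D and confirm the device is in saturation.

V_G = V_DD·R_2/(R_1+R_2) = 16×39/219 = 2.85 V.
Assume saturation: I_D = (k_n/2)(V_GS − V_t)² with V_GS = V_G − I_D·R_S = 2.85 − 0.68·I_D.
Substituting gives 0.462·I_D² − 3.73·I_D + 4.04 = 0, with roots I_D = 1.29 or 6.79 mA.
The root I_D = 6.79 mA gives V_GS = -1.76 V ≤ V_t, so take I_D = 1.29 mA.
Then V_GS = 1.97 V and V_DS = V_DD − I_D(R_D+R_S) = 16 − 1.29×4.58 = 10.1 V.
Saturation requires V_DS ≥ V_GS − V_t = 1.13 V; 10.1 ≥ 1.13 ✓.

I_D ≈ 1.3 mA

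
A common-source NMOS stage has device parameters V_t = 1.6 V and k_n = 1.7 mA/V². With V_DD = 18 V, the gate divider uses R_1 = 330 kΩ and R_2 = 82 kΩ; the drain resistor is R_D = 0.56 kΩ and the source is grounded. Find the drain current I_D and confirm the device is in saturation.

V_G = V_DD·R_2/(R_1+R_2) = 18×82/412 = 3.58 V. With the source grounded, V_GS = V_G = 3.58 V.
Assume saturation: I_D = (k_n/2)(V_GS − V_t)² = (1.7/2)×(3.58 − 1.6)² = 0.85×1.98² = 3.34 mA.
V_DS = V_DD − I_D·R_D = 18 − 3.34×0.56 = 16.1 V.
Saturation requires V_DS ≥ V_GS − V_t = 1.98 V; 16.1 ≥ 1.98 ✓.

I_D ≈ 3.3 mA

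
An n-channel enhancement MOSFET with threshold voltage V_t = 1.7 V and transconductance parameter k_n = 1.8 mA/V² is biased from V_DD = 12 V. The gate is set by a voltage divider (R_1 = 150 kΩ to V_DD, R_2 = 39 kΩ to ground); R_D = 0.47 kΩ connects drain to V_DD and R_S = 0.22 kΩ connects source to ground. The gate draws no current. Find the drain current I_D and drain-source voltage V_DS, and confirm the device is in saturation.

V_G = V_DD·R_2/(R_1+R_2) = 12×39/189 = 2.48 V.
Assume saturation: I_D = (k_n/2)(V_GS − V_t)² with V_GS = V_G − I_D·R_S = 2.48 − 0.22·I_D.
Substituting gives 0.0436·I_D² − 1.31·I_D + 0.542 = 0, with roots I_D = 0.421 or 29.6 mA.
The root I_D = 29.6 mA gives V_GS = -4.03 V ≤ V_t, so take I_D = 0.421 mA.
Then V_GS = 2.38 V and V_DS = V_DD − I_D(R_D+R_S) = 12 − 0.421×0.69 = 11.7 V.
Saturation requires V_DS ≥ V_GS − V_t = 0.684 V; 11.7 ≥ 0.684 ✓.

I_D ≈ 0.42 mA, V_DS ≈ 12 V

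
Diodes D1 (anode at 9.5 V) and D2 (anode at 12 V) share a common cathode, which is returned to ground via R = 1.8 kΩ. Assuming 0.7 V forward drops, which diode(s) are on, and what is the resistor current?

Only D2 conducts; I_R ≈ 6.3 mA

Assume both conduct. Then node N would need to be at both 9.5−0.7 = 8.8 V and 12−0.7 = 11.3 V, which is impossible.
Assume only D2 conducts: V_N = 12 − 0.7 = 11.3 V, so I_R = 11.3/1.8 = 6.28 mA.
Check D1: its anode-to-cathode voltage is 9.5 − 11.3 = -1.8 V < 0.7 V, so it is off. The assumption is consistent.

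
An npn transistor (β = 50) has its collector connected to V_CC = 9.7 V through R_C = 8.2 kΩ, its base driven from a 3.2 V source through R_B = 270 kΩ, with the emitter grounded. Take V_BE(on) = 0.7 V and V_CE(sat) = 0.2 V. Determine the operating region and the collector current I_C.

active; I_C ≈ 0.46 mA

Assume active. Base-emitter loop: I_B = (V_BB − V_BE)/R_B = (3.2 − 0.7)/270 = 0.00926 mA.
I_C = β·I_B = 50×0.00926 = 0.463 mA.
V_CE = V_CC − I_C·R_C = 9.7 − 0.463×8.2 = 5.9 V > V_CE(sat), so the active-region assumption holds.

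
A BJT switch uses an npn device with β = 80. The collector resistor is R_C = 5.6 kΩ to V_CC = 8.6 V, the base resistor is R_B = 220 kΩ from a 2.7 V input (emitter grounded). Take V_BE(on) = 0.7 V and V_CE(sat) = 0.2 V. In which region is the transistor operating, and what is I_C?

Assume active. Base-emitter loop: I_B = (V_BB − V_BE)/R_B = (2.7 − 0.7)/220 = 0.00909 mA.
I_C = β·I_B = 80×0.00909 = 0.727 mA.
V_CE = V_CC − I_C·R_C = 8.6 − 0.727×5.6 = 4.53 V > V_CE(sat), so the active-region assumption holds.

active; I_C ≈ 0.73 mA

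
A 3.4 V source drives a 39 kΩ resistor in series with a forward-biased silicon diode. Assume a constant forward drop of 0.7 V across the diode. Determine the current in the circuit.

I ≈ 0.069 mA

KVL around the loop: 3.4 = V_D + I·R = 0.7 + I × 39 kΩ.
So I = (3.4 − 0.7) / 39 kΩ = 2.7 / 39 = 0.0692 mA.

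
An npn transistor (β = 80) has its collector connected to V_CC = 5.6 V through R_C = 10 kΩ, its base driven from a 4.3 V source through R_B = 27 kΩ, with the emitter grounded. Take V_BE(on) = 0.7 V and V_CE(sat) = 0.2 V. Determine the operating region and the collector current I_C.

saturation; I_C ≈ 0.54 mA

Assume active: I_B = (4.3 − 0.7)/27 = 0.133 mA, giving I_C = β·I_B = 10.7 mA.
But then V_CE = 5.6 − 10.7×10 = -101 V < V_CE(sat) = 0.2 V — impossible in the active region.
So the transistor is saturated. With V_CE = 0.2 V, I_C = (V_CC − 0.2)/R_C = 5.4/10 = 0.54 mA.
Check: β·I_B = 10.7 mA > I_C = 0.54 mA, confirming saturation.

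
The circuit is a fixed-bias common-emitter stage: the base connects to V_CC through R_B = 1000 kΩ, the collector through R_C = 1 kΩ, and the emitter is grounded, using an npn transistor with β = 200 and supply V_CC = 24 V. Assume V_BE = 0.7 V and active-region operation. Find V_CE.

Base loop: V_CC = I_B·R_B + V_BE, so I_B = (24 − 0.7)/1000 kΩ = 0.0233 mA.
In the active region I_C = β·I_B = 200 × 0.0233 = 4.66 mA.
Collector loop: V_CE = V_CC − I_C·R_C = 24 − 4.66×1 = 19.3 V.
Since V_CE = 19.3 V > V_CE(sat) ≈ 0.2 V, the transistor is in the active region as assumed.

V_CE ≈ 19 V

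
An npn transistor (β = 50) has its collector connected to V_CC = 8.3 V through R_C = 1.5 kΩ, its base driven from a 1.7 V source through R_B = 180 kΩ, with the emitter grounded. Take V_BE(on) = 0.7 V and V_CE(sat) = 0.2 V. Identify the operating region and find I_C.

active; I_C ≈ 0.28 mA

Assume active. Base-emitter loop: I_B = (V_BB − V_BE)/R_B = (1.7 − 0.7)/180 = 0.00556 mA.
I_C = β·I_B = 50×0.00556 = 0.278 mA.
V_CE = V_CC − I_C·R_C = 8.3 − 0.278×1.5 = 7.88 V > V_CE(sat), so the active-region assumption holds.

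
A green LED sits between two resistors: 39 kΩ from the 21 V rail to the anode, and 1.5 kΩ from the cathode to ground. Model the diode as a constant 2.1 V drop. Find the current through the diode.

The two resistors are in series with the diode, so KVL gives 21 = I·39 + 2.1 + I·1.5.
I = (21 − 2.1) / (39 + 1.5) kΩ = 18.9 / 40.5 = 0.467 mA.

I ≈ 0.47 mA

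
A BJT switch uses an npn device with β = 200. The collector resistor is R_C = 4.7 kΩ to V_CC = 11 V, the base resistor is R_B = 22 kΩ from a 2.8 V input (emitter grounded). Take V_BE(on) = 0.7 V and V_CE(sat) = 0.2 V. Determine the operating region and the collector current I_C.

saturation; I_C ≈ 2.3 mA

Assume active: I_B = (2.8 − 0.7)/22 = 0.0955 mA, giving I_C = β·I_B = 19.1 mA.
But then V_CE = 11 − 19.1×4.7 = -78.7 V < V_CE(sat) = 0.2 V — impossible in the active region.
So the transistor is saturated. With V_CE = 0.2 V, I_C = (V_CC − 0.2)/R_C = 10.8/4.7 = 2.3 mA.
Check: β·I_B = 19.1 mA > I_C = 2.3 mA, confirming saturation.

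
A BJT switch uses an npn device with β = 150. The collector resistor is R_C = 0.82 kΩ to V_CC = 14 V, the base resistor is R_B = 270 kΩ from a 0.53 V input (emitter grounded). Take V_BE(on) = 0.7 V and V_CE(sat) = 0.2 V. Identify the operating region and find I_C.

cutoff; I_C ≈ 0

V_BB = 0.53 V ≤ V_BE(on) = 0.7 V, so the base-emitter junction is not forward biased.
The transistor is in cutoff: I_B = I_C = 0.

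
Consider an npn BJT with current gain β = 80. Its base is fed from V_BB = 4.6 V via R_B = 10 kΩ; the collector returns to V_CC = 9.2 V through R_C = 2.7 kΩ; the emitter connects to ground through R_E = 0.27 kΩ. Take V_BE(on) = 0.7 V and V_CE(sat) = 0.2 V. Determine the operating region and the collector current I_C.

saturation; I_C ≈ 3 mA

Assume active: I_B = (4.6 − 0.7)/(10 + 81×0.27) = 0.122 mA, I_C = β·I_B = 9.79 mA.
Then V_CE = 9.2 − 9.79×2.7 − 9.91×0.27 = -19.9 V < 0.2 V — the active assumption fails.
Re-solve with V_CE = 0.2 V. KCL at the emitter: V_E/R_E = (V_BB−0.7−V_E)/R_B + (V_CC−0.2−V_E)/R_C, giving V_E = 0.892 V.
I_C = (V_CC − 0.2 − V_E)/R_C = (9 − 0.892)/2.7 = 3 mA.
Check: I_B = (3.9 − 0.892)/10 = 0.301 mA, and β·I_B = 24.1 mA > I_C, confirming saturation.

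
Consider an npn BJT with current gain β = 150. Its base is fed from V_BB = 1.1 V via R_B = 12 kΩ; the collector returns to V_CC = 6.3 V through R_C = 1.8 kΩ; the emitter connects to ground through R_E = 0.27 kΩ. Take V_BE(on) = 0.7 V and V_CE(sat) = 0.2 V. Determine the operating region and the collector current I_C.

Assume active. Base-emitter loop: I_B = (V_BB − V_BE)/(R_B + (β+1)R_E) = (1.1 − 0.7)/(12 + 151×0.27) = 0.00758 mA.
I_C = β·I_B = 150×0.00758 = 1.14 mA.
V_CE = V_CC − I_C·R_C − I_E·R_E = 6.3 − 1.14×1.8 − 1.14×0.27 = 3.94 V > V_CE(sat), so the active-region assumption holds.

active; I_C ≈ 1.1 mA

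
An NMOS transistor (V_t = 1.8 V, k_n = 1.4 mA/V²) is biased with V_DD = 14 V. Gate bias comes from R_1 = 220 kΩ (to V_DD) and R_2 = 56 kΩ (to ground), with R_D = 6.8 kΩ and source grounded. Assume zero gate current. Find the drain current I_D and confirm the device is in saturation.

I_D ≈ 0.76 mA

V_G = V_DD·R_2/(R_1+R_2) = 14×56/276 = 2.84 V. With the source grounded, V_GS = V_G = 2.84 V.
Assume saturation: I_D = (k_n/2)(V_GS − V_t)² = (1.4/2)×(2.84 − 1.8)² = 0.7×1.04² = 0.758 mA.
V_DS = V_DD − I_D·R_D = 14 − 0.758×6.8 = 8.85 V.
Saturation requires V_DS ≥ V_GS − V_t = 1.04 V; 8.85 ≥ 1.04 ✓.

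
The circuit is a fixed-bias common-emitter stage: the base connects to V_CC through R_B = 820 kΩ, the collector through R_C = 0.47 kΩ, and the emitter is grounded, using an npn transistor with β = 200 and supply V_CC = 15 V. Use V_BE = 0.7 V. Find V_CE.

Base loop: V_CC = I_B·R_B + V_BE, so I_B = (15 − 0.7)/820 kΩ = 0.0174 mA.
In the active region I_C = β·I_B = 200 × 0.0174 = 3.49 mA.
Collector loop: V_CE = V_CC − I_C·R_C = 15 − 3.49×0.47 = 13.4 V.
Since V_CE = 13.4 V > V_CE(sat) ≈ 0.2 V, the transistor is in the active region as assumed.

V_CE ≈ 13 V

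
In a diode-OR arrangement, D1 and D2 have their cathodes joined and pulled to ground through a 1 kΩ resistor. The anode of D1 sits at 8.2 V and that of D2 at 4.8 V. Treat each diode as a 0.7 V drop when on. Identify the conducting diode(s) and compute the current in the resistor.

Only D1 conducts; I_R ≈ 7.5 mA

Assume both conduct. Then node N would need to be at both 8.2−0.7 = 7.5 V and 4.8−0.7 = 4.1 V, which is impossible.
Assume only D1 conducts: V_N = 8.2 − 0.7 = 7.5 V, so I_R = 7.5/1 = 7.5 mA.
Check D2: its anode-to-cathode voltage is 4.8 − 7.5 = -2.7 V < 0.7 V, so it is off. The assumption is consistent.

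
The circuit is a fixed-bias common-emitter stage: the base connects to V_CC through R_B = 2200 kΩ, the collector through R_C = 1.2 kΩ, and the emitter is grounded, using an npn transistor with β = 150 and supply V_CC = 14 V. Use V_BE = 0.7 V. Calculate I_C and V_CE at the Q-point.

I_C ≈ 0.91 mA, V_CE ≈ 13 V

Base loop: V_CC = I_B·R_B + V_BE, so I_B = (14 − 0.7)/2200 kΩ = 0.00605 mA.
In the active region I_C = β·I_B = 150 × 0.00605 = 0.907 mA.
Collector loop: V_CE = V_CC − I_C·R_C = 14 − 0.907×1.2 = 12.9 V.
Since V_CE = 12.9 V > V_CE(sat) ≈ 0.2 V, the transistor is in the active region as assumed.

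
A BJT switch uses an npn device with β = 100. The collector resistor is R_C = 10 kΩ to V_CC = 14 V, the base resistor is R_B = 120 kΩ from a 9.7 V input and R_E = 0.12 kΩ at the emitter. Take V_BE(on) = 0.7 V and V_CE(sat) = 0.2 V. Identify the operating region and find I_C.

Assume active: I_B = (9.7 − 0.7)/(120 + 101×0.12) = 0.0681 mA, I_C = β·I_B = 6.81 mA.
Then V_CE = 14 − 6.81×10 − 6.88×0.12 = -54.9 V < 0.2 V — the active assumption fails.
Re-solve with V_CE = 0.2 V. KCL at the emitter: V_E/R_E = (V_BB−0.7−V_E)/R_B + (V_CC−0.2−V_E)/R_C, giving V_E = 0.172 V.
I_C = (V_CC − 0.2 − V_E)/R_C = (13.8 − 0.172)/10 = 1.36 mA.
Check: I_B = (9 − 0.172)/120 = 0.0736 mA, and β·I_B = 7.36 mA > I_C, confirming saturation.

saturation; I_C ≈ 1.4 mA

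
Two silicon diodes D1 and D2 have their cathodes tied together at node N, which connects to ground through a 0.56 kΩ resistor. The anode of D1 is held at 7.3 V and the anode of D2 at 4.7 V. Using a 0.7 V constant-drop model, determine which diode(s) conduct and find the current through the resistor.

Assume both conduct. Then node N would need to be at both 7.3−0.7 = 6.6 V and 4.7−0.7 = 4 V, which is impossible.
Assume only D1 conducts: V_N = 7.3 − 0.7 = 6.6 V, so I_R = 6.6/0.56 = 11.8 mA.
Check D2: its anode-to-cathode voltage is 4.7 − 6.6 = -1.9 V < 0.7 V, so it is off. The assumption is consistent.

Only D1 conducts; I_R ≈ 12 mA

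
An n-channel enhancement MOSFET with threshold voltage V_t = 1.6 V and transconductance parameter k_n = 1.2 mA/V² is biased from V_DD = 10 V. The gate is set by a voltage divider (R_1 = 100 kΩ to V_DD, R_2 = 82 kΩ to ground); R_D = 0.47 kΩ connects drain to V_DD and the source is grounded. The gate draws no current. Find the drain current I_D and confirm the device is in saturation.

I_D ≈ 5.1 mA

V_G = V_DD·R_2/(R_1+R_2) = 10×82/182 = 4.51 V. With the source grounded, V_GS = V_G = 4.51 V.
Assume saturation: I_D = (k_n/2)(V_GS − V_t)² = (1.2/2)×(4.51 − 1.6)² = 0.6×2.91² = 5.07 mA.
V_DS = V_DD − I_D·R_D = 10 − 5.07×0.47 = 7.62 V.
Saturation requires V_DS ≥ V_GS − V_t = 2.91 V; 7.62 ≥ 2.91 ✓.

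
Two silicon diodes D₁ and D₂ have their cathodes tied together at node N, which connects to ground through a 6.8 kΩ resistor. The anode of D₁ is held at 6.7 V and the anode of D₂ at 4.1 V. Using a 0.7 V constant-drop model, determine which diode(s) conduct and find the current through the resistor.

Assume both conduct. Then node N would need to be at both 6.7−0.7 = 6 V and 4.1−0.7 = 3.4 V, which is impossible.
Assume only D₁ conducts: V_N = 6.7 − 0.7 = 6 V, so I_R = 6/6.8 = 0.882 mA.
Check D₂: its anode-to-cathode voltage is 4.1 − 6 = -1.9 V < 0.7 V, so it is off. The assumption is consistent.

Only D₁ conducts; I_R ≈ 0.88 mA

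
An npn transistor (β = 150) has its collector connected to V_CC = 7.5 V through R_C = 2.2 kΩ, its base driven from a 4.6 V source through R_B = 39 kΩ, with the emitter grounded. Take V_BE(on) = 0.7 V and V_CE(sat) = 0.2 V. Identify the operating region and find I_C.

saturation; I_C ≈ 3.3 mA

Assume active: I_B = (4.6 − 0.7)/39 = 0.1 mA, giving I_C = β·I_B = 15 mA.
But then V_CE = 7.5 − 15×2.2 = -25.5 V < V_CE(sat) = 0.2 V — impossible in the active region.
So the transistor is saturated. With V_CE = 0.2 V, I_C = (V_CC − 0.2)/R_C = 7.3/2.2 = 3.32 mA.
Check: β·I_B = 15 mA > I_C = 3.32 mA, confirming saturation.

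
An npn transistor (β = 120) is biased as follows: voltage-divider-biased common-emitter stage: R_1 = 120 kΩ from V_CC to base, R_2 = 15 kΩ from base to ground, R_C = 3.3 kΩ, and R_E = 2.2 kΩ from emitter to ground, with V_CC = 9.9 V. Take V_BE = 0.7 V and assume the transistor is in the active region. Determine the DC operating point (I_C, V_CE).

Thevenize the base divider: V_Th = V_CC·R_2/(R_1+R_2) = 9.9×15/135 = 1.1 V, R_Th = R_1‖R_2 = 13.3 kΩ.
Base-emitter loop: V_Th = I_B·R_Th + V_BE + (β+1)I_B·R_E, so I_B = (1.1 − 0.7) / (13.3 + 121×2.2) = 0.00143 mA.
I_C = β·I_B = 120×0.00143 = 0.172 mA, and I_E = (β+1)I_B = 0.173 mA.
V_CE = V_CC − I_C·R_C − I_E·R_E = 9.9 − 0.172×3.3 − 0.173×2.2 = 8.95 V.
V_CE = 8.95 V > 0.2 V confirms active-region operation.

I_C ≈ 0.17 mA, V_CE ≈ 9 V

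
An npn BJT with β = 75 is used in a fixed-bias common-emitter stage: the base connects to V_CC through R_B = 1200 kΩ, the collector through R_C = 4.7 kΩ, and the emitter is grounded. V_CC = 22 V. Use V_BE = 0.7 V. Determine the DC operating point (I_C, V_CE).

I_C ≈ 1.3 mA, V_CE ≈ 16 V

Base loop: V_CC = I_B·R_B + V_BE, so I_B = (22 − 0.7)/1200 kΩ = 0.0178 mA.
In the active region I_C = β·I_B = 75 × 0.0178 = 1.33 mA.
Collector loop: V_CE = V_CC − I_C·R_C = 22 − 1.33×4.7 = 15.7 V.
Since V_CE = 15.7 V > V_CE(sat) ≈ 0.2 V, the transistor is in the active region as assumed.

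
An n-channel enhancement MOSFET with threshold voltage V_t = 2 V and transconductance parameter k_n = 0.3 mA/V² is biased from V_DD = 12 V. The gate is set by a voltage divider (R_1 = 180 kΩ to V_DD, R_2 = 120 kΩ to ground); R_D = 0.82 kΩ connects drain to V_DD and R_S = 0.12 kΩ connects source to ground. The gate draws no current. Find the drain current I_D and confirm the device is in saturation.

I_D ≈ 1.1 mA

V_G = V_DD·R_2/(R_1+R_2) = 12×120/300 = 4.8 V.
Assume saturation: I_D = (k_n/2)(V_GS − V_t)² with V_GS = V_G − I_D·R_S = 4.8 − 0.12·I_D.
Substituting gives 0.00216·I_D² − 1.1·I_D + 1.18 = 0, with roots I_D = 1.07 or 509 mA.
The root I_D = 509 mA gives V_GS = -56.2 V ≤ V_t, so take I_D = 1.07 mA.
Then V_GS = 4.67 V and V_DS = V_DD − I_D(R_D+R_S) = 12 − 1.07×0.94 = 11 V.
Saturation requires V_DS ≥ V_GS − V_t = 2.67 V; 11 ≥ 2.67 ✓.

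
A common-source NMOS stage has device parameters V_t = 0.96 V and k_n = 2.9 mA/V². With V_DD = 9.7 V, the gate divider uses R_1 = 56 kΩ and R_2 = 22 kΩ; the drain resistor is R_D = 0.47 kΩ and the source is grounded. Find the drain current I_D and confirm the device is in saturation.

I_D ≈ 4.6 mA

V_G = V_DD·R_2/(R_1+R_2) = 9.7×22/78 = 2.74 V. With the source grounded, V_GS = V_G = 2.74 V.
Assume saturation: I_D = (k_n/2)(V_GS − V_t)² = (2.9/2)×(2.74 − 0.96)² = 1.45×1.78² = 4.57 mA.
V_DS = V_DD − I_D·R_D = 9.7 − 4.57×0.47 = 7.55 V.
Saturation requires V_DS ≥ V_GS − V_t = 1.78 V; 7.55 ≥ 1.78 ✓.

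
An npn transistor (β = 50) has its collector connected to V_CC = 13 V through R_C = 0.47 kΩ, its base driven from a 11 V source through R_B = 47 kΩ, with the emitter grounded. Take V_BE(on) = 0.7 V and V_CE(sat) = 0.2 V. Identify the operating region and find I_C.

active; I_C ≈ 11 mA

Assume active. Base-emitter loop: I_B = (V_BB − V_BE)/R_B = (11 − 0.7)/47 = 0.219 mA.
I_C = β·I_B = 50×0.219 = 11 mA.
V_CE = V_CC − I_C·R_C = 13 − 11×0.47 = 7.85 V > V_CE(sat), so the active-region assumption holds.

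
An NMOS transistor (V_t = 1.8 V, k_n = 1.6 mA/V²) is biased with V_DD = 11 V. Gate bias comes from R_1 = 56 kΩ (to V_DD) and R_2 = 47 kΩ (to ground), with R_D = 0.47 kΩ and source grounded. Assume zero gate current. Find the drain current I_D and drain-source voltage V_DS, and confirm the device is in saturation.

V_G = V_DD·R_2/(R_1+R_2) = 11×47/103 = 5.02 V. With the source grounded, V_GS = V_G = 5.02 V.
Assume saturation: I_D = (k_n/2)(V_GS − V_t)² = (1.6/2)×(5.02 − 1.8)² = 0.8×3.22² = 8.29 mA.
V_DS = V_DD − I_D·R_D = 11 − 8.29×0.47 = 7.1 V.
Saturation requires V_DS ≥ V_GS − V_t = 3.22 V; 7.1 ≥ 3.22 ✓.

I_D ≈ 8.3 mA, V_DS ≈ 7.1 V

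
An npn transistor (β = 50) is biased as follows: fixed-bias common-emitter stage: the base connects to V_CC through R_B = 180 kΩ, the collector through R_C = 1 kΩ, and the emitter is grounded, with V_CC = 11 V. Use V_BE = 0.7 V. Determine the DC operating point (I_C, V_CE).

I_C ≈ 2.9 mA, V_CE ≈ 8.1 V

Base loop: V_CC = I_B·R_B + V_BE, so I_B = (11 − 0.7)/180 kΩ = 0.0572 mA.
In the active region I_C = β·I_B = 50 × 0.0572 = 2.86 mA.
Collector loop: V_CE = V_CC − I_C·R_C = 11 − 2.86×1 = 8.14 V.
Since V_CE = 8.14 V > V_CE(sat) ≈ 0.2 V, the transistor is in the active region as assumed.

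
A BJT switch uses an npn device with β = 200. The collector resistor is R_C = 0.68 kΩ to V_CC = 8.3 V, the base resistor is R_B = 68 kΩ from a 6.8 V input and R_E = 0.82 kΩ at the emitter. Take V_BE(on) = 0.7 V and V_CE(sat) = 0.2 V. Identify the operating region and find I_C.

Assume active. Base-emitter loop: I_B = (V_BB − V_BE)/(R_B + (β+1)R_E) = (6.8 − 0.7)/(68 + 201×0.82) = 0.0262 mA.
I_C = β·I_B = 200×0.0262 = 5.24 mA.
V_CE = V_CC − I_C·R_C − I_E·R_E = 8.3 − 5.24×0.68 − 5.27×0.82 = 0.418 V > V_CE(sat), so the active-region assumption holds.

active; I_C ≈ 5.2 mA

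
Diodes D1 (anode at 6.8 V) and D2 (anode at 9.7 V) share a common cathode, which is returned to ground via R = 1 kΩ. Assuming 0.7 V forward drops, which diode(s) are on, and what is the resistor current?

Only D2 conducts; I_R ≈ 9 mA

Assume both conduct. Then node N would need to be at both 6.8−0.7 = 6.1 V and 9.7−0.7 = 9 V, which is impossible.
Assume only D2 conducts: V_N = 9.7 − 0.7 = 9 V, so I_R = 9/1 = 9 mA.
Check D1: its anode-to-cathode voltage is 6.8 − 9 = -2.2 V < 0.7 V, so it is off. The assumption is consistent.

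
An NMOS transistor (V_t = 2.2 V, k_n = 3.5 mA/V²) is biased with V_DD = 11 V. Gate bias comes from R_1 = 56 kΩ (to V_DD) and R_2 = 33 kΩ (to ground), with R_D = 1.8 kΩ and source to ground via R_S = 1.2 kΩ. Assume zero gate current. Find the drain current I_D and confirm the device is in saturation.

V_G = V_DD·R_2/(R_1+R_2) = 11×33/89 = 4.08 V.
Assume saturation: I_D = (k_n/2)(V_GS − V_t)² with V_GS = V_G − I_D·R_S = 4.08 − 1.2·I_D.
Substituting gives 2.52·I_D² − 8.89·I_D + 6.18 = 0, with roots I_D = 0.951 or 2.58 mA.
The root I_D = 2.58 mA gives V_GS = 0.987 V ≤ V_t, so take I_D = 0.951 mA.
Then V_GS = 2.94 V and V_DS = V_DD − I_D(R_D+R_S) = 11 − 0.951×3 = 8.15 V.
Saturation requires V_DS ≥ V_GS − V_t = 0.737 V; 8.15 ≥ 0.737 ✓.

I_D ≈ 0.95 mA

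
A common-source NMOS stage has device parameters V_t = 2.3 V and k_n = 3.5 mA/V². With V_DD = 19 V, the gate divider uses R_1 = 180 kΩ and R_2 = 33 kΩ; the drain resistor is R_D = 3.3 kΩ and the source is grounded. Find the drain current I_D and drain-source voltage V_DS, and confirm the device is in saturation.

I_D ≈ 0.73 mA, V_DS ≈ 17 V

V_G = V_DD·R_2/(R_1+R_2) = 19×33/213 = 2.94 V. With the source grounded, V_GS = V_G = 2.94 V.
Assume saturation: I_D = (k_n/2)(V_GS − V_t)² = (3.5/2)×(2.94 − 2.3)² = 1.75×0.644² = 0.725 mA.
V_DS = V_DD − I_D·R_D = 19 − 0.725×3.3 = 16.6 V.
Saturation requires V_DS ≥ V_GS − V_t = 0.644 V; 16.6 ≥ 0.644 ✓.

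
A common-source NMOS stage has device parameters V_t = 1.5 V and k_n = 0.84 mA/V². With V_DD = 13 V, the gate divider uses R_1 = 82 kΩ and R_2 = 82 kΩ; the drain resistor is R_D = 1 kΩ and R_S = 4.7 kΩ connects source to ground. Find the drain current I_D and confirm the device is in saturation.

V_G = V_DD·R_2/(R_1+R_2) = 13×82/164 = 6.5 V.
Assume saturation: I_D = (k_n/2)(V_GS − V_t)² with V_GS = V_G − I_D·R_S = 6.5 − 4.7·I_D.
Substituting gives 9.28·I_D² − 20.7·I_D + 10.5 = 0, with roots I_D = 0.775 or 1.46 mA.
The root I_D = 1.46 mA gives V_GS = -0.365 V ≤ V_t, so take I_D = 0.775 mA.
Then V_GS = 2.86 V and V_DS = V_DD − I_D(R_D+R_S) = 13 − 0.775×5.7 = 8.58 V.
Saturation requires V_DS ≥ V_GS − V_t = 1.36 V; 8.58 ≥ 1.36 ✓.

I_D ≈ 0.77 mA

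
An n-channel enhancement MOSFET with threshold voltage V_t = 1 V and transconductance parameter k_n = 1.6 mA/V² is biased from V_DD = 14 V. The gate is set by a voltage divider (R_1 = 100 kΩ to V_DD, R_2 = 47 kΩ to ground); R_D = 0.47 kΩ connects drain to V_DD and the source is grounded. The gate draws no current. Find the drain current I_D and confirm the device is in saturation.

I_D ≈ 9.7 mA

V_G = V_DD·R_2/(R_1+R_2) = 14×47/147 = 4.48 V. With the source grounded, V_GS = V_G = 4.48 V.
Assume saturation: I_D = (k_n/2)(V_GS − V_t)² = (1.6/2)×(4.48 − 1)² = 0.8×3.48² = 9.67 mA.
V_DS = V_DD − I_D·R_D = 14 − 9.67×0.47 = 9.46 V.
Saturation requires V_DS ≥ V_GS − V_t = 3.48 V; 9.46 ≥ 3.48 ✓.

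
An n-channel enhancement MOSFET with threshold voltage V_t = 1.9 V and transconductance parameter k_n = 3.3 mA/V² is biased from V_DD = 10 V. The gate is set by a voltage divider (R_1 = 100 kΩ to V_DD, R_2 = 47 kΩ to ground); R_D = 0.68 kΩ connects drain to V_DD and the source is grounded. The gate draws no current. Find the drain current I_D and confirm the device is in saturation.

I_D ≈ 2.8 mA

V_G = V_DD·R_2/(R_1+R_2) = 10×47/147 = 3.2 V. With the source grounded, V_GS = V_G = 3.2 V.
Assume saturation: I_D = (k_n/2)(V_GS − V_t)² = (3.3/2)×(3.2 − 1.9)² = 1.65×1.3² = 2.78 mA.
V_DS = V_DD − I_D·R_D = 10 − 2.78×0.68 = 8.11 V.
Saturation requires V_DS ≥ V_GS − V_t = 1.3 V; 8.11 ≥ 1.3 ✓.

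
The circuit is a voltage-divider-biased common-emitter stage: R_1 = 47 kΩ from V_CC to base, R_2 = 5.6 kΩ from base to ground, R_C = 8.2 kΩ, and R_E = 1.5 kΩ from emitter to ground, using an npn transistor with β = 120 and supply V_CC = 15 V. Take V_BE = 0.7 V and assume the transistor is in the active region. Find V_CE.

Thevenize the base divider: V_Th = V_CC·R_2/(R_1+R_2) = 15×5.6/52.6 = 1.6 V, R_Th = R_1‖R_2 = 5 kΩ.
Base-emitter loop: V_Th = I_B·R_Th + V_BE + (β+1)I_B·R_E, so I_B = (1.6 − 0.7) / (5 + 121×1.5) = 0.00481 mA.
I_C = β·I_B = 120×0.00481 = 0.577 mA, and I_E = (β+1)I_B = 0.582 mA.
V_CE = V_CC − I_C·R_C − I_E·R_E = 15 − 0.577×8.2 − 0.582×1.5 = 9.39 V.
V_CE = 9.39 V > 0.2 V confirms active-region operation.

V_CE ≈ 9.4 V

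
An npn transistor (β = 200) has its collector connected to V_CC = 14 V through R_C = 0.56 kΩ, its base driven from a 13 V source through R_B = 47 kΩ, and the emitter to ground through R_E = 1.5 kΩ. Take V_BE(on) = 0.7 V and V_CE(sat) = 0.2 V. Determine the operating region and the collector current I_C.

Assume active: I_B = (13 − 0.7)/(47 + 201×1.5) = 0.0353 mA, I_C = β·I_B = 7.06 mA.
Then V_CE = 14 − 7.06×0.56 − 7.09×1.5 = -0.594 V < 0.2 V — the active assumption fails.
Re-solve with V_CE = 0.2 V. KCL at the emitter: V_E/R_E = (V_BB−0.7−V_E)/R_B + (V_CC−0.2−V_E)/R_C, giving V_E = 10.1 V.
I_C = (V_CC − 0.2 − V_E)/R_C = (13.8 − 10.1)/0.56 = 6.66 mA.
Check: I_B = (12.3 − 10.1)/47 = 0.0475 mA, and β·I_B = 9.5 mA > I_C, confirming saturation.

saturation; I_C ≈ 6.7 mA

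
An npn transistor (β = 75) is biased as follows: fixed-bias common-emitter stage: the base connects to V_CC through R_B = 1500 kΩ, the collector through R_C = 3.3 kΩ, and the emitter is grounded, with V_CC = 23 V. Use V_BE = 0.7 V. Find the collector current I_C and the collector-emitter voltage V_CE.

Base loop: V_CC = I_B·R_B + V_BE, so I_B = (23 − 0.7)/1500 kΩ = 0.0149 mA.
In the active region I_C = β·I_B = 75 × 0.0149 = 1.11 mA.
Collector loop: V_CE = V_CC − I_C·R_C = 23 − 1.11×3.3 = 19.3 V.
Since V_CE = 19.3 V > V_CE(sat) ≈ 0.2 V, the transistor is in the active region as assumed.

I_C ≈ 1.1 mA, V_CE ≈ 19 V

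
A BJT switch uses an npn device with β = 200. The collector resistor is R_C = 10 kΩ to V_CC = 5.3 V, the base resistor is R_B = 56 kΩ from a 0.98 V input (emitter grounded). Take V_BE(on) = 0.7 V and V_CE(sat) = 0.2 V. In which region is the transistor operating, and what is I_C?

Assume active: I_B = (0.98 − 0.7)/56 = 0.005 mA, giving I_C = β·I_B = 1 mA.
But then V_CE = 5.3 − 1×10 = -4.7 V < V_CE(sat) = 0.2 V — impossible in the active region.
So the transistor is saturated. With V_CE = 0.2 V, I_C = (V_CC − 0.2)/R_C = 5.1/10 = 0.51 mA.
Check: β·I_B = 1 mA > I_C = 0.51 mA, confirming saturation.

saturation; I_C ≈ 0.51 mA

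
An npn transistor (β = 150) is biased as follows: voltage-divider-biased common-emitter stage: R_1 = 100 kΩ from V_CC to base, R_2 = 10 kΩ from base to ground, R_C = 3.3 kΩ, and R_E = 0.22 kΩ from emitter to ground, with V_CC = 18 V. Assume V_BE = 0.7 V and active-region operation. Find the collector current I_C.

I_C ≈ 3.3 mA

Thevenize the base divider: V_Th = V_CC·R_2/(R_1+R_2) = 18×10/110 = 1.64 V, R_Th = R_1‖R_2 = 9.09 kΩ.
Base-emitter loop: V_Th = I_B·R_Th + V_BE + (β+1)I_B·R_E, so I_B = (1.64 − 0.7) / (9.09 + 151×0.22) = 0.0221 mA.
I_C = β·I_B = 150×0.0221 = 3.32 mA, and I_E = (β+1)I_B = 3.34 mA.
V_CE = V_CC − I_C·R_C − I_E·R_E = 18 − 3.32×3.3 − 3.34×0.22 = 6.31 V.
V_CE = 6.31 V > 0.2 V confirms active-region operation.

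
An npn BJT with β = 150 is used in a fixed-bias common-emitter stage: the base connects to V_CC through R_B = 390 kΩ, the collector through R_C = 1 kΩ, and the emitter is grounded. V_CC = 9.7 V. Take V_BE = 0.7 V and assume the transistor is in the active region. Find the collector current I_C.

Base loop: V_CC = I_B·R_B + V_BE, so I_B = (9.7 − 0.7)/390 kΩ = 0.0231 mA.
In the active region I_C = β·I_B = 150 × 0.0231 = 3.46 mA.
Collector loop: V_CE = V_CC − I_C·R_C = 9.7 − 3.46×1 = 6.24 V.
Since V_CE = 6.24 V > V_CE(sat) ≈ 0.2 V, the transistor is in the active region as assumed.

I_C ≈ 3.5 mA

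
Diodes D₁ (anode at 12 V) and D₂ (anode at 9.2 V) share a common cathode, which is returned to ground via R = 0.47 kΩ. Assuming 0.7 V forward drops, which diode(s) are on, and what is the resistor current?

Assume both conduct. Then node N would need to be at both 12−0.7 = 11.3 V and 9.2−0.7 = 8.5 V, which is impossible.
Assume only D₁ conducts: V_N = 12 − 0.7 = 11.3 V, so I_R = 11.3/0.47 = 24 mA.
Check D₂: its anode-to-cathode voltage is 9.2 − 11.3 = -2.1 V < 0.7 V, so it is off. The assumption is consistent.

Only D₁ conducts; I_R ≈ 24 mA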